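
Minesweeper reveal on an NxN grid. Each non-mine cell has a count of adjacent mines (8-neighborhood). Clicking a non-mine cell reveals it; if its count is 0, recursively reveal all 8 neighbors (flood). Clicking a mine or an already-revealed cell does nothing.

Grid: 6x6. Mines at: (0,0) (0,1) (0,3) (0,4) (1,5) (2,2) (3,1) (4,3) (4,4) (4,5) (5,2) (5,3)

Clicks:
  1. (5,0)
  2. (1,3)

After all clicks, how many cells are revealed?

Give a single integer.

Click 1 (5,0) count=0: revealed 4 new [(4,0) (4,1) (5,0) (5,1)] -> total=4
Click 2 (1,3) count=3: revealed 1 new [(1,3)] -> total=5

Answer: 5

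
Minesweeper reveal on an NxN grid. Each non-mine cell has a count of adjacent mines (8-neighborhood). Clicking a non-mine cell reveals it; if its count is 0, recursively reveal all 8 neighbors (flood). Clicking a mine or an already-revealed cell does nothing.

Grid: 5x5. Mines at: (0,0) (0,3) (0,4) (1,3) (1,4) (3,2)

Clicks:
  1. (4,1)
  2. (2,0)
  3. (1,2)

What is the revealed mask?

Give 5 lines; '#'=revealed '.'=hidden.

Answer: .....
###..
##...
##...
##...

Derivation:
Click 1 (4,1) count=1: revealed 1 new [(4,1)] -> total=1
Click 2 (2,0) count=0: revealed 7 new [(1,0) (1,1) (2,0) (2,1) (3,0) (3,1) (4,0)] -> total=8
Click 3 (1,2) count=2: revealed 1 new [(1,2)] -> total=9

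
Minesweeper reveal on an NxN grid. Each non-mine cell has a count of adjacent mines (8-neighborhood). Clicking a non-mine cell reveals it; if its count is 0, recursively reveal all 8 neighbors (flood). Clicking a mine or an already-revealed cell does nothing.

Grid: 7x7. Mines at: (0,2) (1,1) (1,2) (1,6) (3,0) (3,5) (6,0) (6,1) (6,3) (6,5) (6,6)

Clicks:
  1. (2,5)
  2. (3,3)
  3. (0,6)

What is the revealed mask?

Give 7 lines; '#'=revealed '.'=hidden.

Click 1 (2,5) count=2: revealed 1 new [(2,5)] -> total=1
Click 2 (3,3) count=0: revealed 16 new [(2,1) (2,2) (2,3) (2,4) (3,1) (3,2) (3,3) (3,4) (4,1) (4,2) (4,3) (4,4) (5,1) (5,2) (5,3) (5,4)] -> total=17
Click 3 (0,6) count=1: revealed 1 new [(0,6)] -> total=18

Answer: ......#
.......
.#####.
.####..
.####..
.####..
.......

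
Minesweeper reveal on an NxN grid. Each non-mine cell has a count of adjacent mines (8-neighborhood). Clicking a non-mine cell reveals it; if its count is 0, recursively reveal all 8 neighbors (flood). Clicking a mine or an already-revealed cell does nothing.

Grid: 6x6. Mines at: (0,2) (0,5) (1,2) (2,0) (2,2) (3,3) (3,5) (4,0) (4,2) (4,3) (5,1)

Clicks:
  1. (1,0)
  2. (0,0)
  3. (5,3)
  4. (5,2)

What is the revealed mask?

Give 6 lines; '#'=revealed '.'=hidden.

Click 1 (1,0) count=1: revealed 1 new [(1,0)] -> total=1
Click 2 (0,0) count=0: revealed 3 new [(0,0) (0,1) (1,1)] -> total=4
Click 3 (5,3) count=2: revealed 1 new [(5,3)] -> total=5
Click 4 (5,2) count=3: revealed 1 new [(5,2)] -> total=6

Answer: ##....
##....
......
......
......
..##..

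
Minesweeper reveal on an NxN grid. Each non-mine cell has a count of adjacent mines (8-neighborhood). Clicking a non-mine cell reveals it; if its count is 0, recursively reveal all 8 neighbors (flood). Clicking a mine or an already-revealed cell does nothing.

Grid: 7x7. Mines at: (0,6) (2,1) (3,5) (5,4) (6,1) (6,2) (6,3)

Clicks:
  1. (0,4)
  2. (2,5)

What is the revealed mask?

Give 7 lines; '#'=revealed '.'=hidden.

Click 1 (0,4) count=0: revealed 30 new [(0,0) (0,1) (0,2) (0,3) (0,4) (0,5) (1,0) (1,1) (1,2) (1,3) (1,4) (1,5) (2,2) (2,3) (2,4) (2,5) (3,0) (3,1) (3,2) (3,3) (3,4) (4,0) (4,1) (4,2) (4,3) (4,4) (5,0) (5,1) (5,2) (5,3)] -> total=30
Click 2 (2,5) count=1: revealed 0 new [(none)] -> total=30

Answer: ######.
######.
..####.
#####..
#####..
####...
.......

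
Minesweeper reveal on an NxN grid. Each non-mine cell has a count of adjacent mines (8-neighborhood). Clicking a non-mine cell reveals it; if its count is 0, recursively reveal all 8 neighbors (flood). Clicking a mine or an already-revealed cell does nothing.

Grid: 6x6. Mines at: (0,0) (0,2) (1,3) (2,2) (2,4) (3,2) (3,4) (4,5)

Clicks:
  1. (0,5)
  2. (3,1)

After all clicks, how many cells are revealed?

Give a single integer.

Click 1 (0,5) count=0: revealed 4 new [(0,4) (0,5) (1,4) (1,5)] -> total=4
Click 2 (3,1) count=2: revealed 1 new [(3,1)] -> total=5

Answer: 5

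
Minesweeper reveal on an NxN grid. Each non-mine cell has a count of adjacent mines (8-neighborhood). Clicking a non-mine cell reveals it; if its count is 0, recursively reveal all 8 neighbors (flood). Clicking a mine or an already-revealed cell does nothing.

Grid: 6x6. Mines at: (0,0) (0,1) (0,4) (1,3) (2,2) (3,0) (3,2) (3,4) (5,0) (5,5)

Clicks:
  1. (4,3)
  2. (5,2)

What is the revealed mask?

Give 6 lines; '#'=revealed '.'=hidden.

Click 1 (4,3) count=2: revealed 1 new [(4,3)] -> total=1
Click 2 (5,2) count=0: revealed 7 new [(4,1) (4,2) (4,4) (5,1) (5,2) (5,3) (5,4)] -> total=8

Answer: ......
......
......
......
.####.
.####.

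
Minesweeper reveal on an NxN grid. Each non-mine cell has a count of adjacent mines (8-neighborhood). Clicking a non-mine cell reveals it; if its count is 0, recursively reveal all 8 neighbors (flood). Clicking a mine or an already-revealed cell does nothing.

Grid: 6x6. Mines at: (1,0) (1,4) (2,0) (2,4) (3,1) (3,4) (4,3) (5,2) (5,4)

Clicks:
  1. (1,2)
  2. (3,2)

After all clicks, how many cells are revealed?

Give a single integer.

Answer: 10

Derivation:
Click 1 (1,2) count=0: revealed 9 new [(0,1) (0,2) (0,3) (1,1) (1,2) (1,3) (2,1) (2,2) (2,3)] -> total=9
Click 2 (3,2) count=2: revealed 1 new [(3,2)] -> total=10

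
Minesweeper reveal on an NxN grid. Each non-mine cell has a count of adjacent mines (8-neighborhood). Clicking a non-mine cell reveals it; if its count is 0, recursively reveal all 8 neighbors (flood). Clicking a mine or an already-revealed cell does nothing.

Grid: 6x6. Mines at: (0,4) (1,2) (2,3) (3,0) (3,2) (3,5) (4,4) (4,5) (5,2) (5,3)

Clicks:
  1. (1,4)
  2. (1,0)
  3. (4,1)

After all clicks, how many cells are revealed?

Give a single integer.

Answer: 8

Derivation:
Click 1 (1,4) count=2: revealed 1 new [(1,4)] -> total=1
Click 2 (1,0) count=0: revealed 6 new [(0,0) (0,1) (1,0) (1,1) (2,0) (2,1)] -> total=7
Click 3 (4,1) count=3: revealed 1 new [(4,1)] -> total=8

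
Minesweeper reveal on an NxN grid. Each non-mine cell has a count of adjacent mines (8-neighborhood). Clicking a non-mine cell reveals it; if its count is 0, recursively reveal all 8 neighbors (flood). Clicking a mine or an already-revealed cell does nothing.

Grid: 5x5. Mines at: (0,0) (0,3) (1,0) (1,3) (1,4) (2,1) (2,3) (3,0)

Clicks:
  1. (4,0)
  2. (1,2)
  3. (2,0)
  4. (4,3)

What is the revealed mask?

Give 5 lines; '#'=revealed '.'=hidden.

Answer: .....
..#..
#....
.####
#####

Derivation:
Click 1 (4,0) count=1: revealed 1 new [(4,0)] -> total=1
Click 2 (1,2) count=4: revealed 1 new [(1,2)] -> total=2
Click 3 (2,0) count=3: revealed 1 new [(2,0)] -> total=3
Click 4 (4,3) count=0: revealed 8 new [(3,1) (3,2) (3,3) (3,4) (4,1) (4,2) (4,3) (4,4)] -> total=11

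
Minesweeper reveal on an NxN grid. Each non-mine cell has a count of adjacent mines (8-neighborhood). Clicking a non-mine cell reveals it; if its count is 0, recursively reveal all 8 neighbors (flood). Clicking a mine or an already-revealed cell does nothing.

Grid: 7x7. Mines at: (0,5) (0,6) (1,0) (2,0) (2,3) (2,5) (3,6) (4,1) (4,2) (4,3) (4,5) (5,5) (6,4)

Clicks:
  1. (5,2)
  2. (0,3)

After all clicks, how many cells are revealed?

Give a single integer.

Answer: 9

Derivation:
Click 1 (5,2) count=3: revealed 1 new [(5,2)] -> total=1
Click 2 (0,3) count=0: revealed 8 new [(0,1) (0,2) (0,3) (0,4) (1,1) (1,2) (1,3) (1,4)] -> total=9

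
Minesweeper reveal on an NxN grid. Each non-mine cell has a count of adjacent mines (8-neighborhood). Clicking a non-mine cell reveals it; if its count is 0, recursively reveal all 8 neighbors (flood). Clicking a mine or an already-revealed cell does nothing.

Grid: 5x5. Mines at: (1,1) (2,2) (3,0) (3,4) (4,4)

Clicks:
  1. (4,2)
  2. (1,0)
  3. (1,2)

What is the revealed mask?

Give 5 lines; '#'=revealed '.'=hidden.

Answer: .....
#.#..
.....
.###.
.###.

Derivation:
Click 1 (4,2) count=0: revealed 6 new [(3,1) (3,2) (3,3) (4,1) (4,2) (4,3)] -> total=6
Click 2 (1,0) count=1: revealed 1 new [(1,0)] -> total=7
Click 3 (1,2) count=2: revealed 1 new [(1,2)] -> total=8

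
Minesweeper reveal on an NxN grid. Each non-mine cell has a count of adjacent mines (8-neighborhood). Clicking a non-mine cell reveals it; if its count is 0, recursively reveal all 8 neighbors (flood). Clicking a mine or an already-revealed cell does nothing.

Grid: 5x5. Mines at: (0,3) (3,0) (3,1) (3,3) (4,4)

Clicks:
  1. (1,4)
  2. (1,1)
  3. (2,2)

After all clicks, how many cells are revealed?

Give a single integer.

Click 1 (1,4) count=1: revealed 1 new [(1,4)] -> total=1
Click 2 (1,1) count=0: revealed 9 new [(0,0) (0,1) (0,2) (1,0) (1,1) (1,2) (2,0) (2,1) (2,2)] -> total=10
Click 3 (2,2) count=2: revealed 0 new [(none)] -> total=10

Answer: 10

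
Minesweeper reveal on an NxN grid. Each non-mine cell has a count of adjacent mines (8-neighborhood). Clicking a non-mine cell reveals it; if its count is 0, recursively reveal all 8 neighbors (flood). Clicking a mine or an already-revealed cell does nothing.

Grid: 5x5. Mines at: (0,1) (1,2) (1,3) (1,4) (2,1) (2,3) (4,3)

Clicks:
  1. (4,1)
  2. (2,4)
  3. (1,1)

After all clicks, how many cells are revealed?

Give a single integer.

Click 1 (4,1) count=0: revealed 6 new [(3,0) (3,1) (3,2) (4,0) (4,1) (4,2)] -> total=6
Click 2 (2,4) count=3: revealed 1 new [(2,4)] -> total=7
Click 3 (1,1) count=3: revealed 1 new [(1,1)] -> total=8

Answer: 8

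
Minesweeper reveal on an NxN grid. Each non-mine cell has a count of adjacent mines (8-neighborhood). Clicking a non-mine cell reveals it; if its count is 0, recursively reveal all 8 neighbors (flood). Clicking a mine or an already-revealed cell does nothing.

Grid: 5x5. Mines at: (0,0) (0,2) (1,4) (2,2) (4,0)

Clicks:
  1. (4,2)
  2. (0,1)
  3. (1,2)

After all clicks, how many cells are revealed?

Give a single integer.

Answer: 12

Derivation:
Click 1 (4,2) count=0: revealed 10 new [(2,3) (2,4) (3,1) (3,2) (3,3) (3,4) (4,1) (4,2) (4,3) (4,4)] -> total=10
Click 2 (0,1) count=2: revealed 1 new [(0,1)] -> total=11
Click 3 (1,2) count=2: revealed 1 new [(1,2)] -> total=12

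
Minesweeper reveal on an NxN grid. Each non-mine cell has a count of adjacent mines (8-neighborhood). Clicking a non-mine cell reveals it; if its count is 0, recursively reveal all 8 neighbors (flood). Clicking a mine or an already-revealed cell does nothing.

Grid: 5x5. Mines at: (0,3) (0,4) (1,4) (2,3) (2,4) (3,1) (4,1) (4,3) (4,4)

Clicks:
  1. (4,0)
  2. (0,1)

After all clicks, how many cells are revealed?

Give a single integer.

Click 1 (4,0) count=2: revealed 1 new [(4,0)] -> total=1
Click 2 (0,1) count=0: revealed 9 new [(0,0) (0,1) (0,2) (1,0) (1,1) (1,2) (2,0) (2,1) (2,2)] -> total=10

Answer: 10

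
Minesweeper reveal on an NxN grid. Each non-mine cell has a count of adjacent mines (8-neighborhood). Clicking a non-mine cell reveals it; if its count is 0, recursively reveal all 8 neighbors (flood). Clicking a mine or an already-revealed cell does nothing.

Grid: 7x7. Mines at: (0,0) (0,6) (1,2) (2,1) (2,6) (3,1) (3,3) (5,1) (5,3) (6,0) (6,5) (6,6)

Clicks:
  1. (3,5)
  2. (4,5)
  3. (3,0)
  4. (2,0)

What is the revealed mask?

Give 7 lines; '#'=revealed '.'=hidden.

Answer: .......
.......
#......
#...###
....###
....###
.......

Derivation:
Click 1 (3,5) count=1: revealed 1 new [(3,5)] -> total=1
Click 2 (4,5) count=0: revealed 8 new [(3,4) (3,6) (4,4) (4,5) (4,6) (5,4) (5,5) (5,6)] -> total=9
Click 3 (3,0) count=2: revealed 1 new [(3,0)] -> total=10
Click 4 (2,0) count=2: revealed 1 new [(2,0)] -> total=11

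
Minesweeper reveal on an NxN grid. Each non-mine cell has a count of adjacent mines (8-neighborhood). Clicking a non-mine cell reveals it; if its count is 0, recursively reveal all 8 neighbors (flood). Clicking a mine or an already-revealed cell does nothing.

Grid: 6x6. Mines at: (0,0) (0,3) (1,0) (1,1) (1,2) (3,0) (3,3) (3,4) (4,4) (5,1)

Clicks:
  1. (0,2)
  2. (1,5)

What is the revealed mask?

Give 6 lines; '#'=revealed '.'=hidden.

Answer: ..#.##
....##
....##
......
......
......

Derivation:
Click 1 (0,2) count=3: revealed 1 new [(0,2)] -> total=1
Click 2 (1,5) count=0: revealed 6 new [(0,4) (0,5) (1,4) (1,5) (2,4) (2,5)] -> total=7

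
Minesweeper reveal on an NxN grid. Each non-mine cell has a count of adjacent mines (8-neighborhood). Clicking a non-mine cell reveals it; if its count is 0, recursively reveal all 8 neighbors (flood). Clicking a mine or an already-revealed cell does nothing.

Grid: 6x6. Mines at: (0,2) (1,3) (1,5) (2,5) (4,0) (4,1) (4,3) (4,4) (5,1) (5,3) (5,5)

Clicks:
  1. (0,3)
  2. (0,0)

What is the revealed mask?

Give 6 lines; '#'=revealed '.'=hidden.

Answer: ##.#..
###...
###...
###...
......
......

Derivation:
Click 1 (0,3) count=2: revealed 1 new [(0,3)] -> total=1
Click 2 (0,0) count=0: revealed 11 new [(0,0) (0,1) (1,0) (1,1) (1,2) (2,0) (2,1) (2,2) (3,0) (3,1) (3,2)] -> total=12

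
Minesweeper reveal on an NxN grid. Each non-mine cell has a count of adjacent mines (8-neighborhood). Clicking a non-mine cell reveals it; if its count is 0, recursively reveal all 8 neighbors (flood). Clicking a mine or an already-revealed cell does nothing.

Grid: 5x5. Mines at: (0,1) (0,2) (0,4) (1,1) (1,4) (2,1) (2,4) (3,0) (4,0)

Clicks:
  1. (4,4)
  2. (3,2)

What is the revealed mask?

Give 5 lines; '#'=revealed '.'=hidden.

Answer: .....
.....
.....
.####
.####

Derivation:
Click 1 (4,4) count=0: revealed 8 new [(3,1) (3,2) (3,3) (3,4) (4,1) (4,2) (4,3) (4,4)] -> total=8
Click 2 (3,2) count=1: revealed 0 new [(none)] -> total=8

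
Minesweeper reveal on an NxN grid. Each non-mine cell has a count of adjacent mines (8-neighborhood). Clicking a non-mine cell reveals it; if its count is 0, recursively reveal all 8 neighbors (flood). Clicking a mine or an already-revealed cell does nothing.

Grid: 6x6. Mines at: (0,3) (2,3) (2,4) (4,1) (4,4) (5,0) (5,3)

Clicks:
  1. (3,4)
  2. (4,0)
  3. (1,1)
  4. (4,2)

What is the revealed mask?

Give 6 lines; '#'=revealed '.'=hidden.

Answer: ###...
###...
###...
###.#.
#.#...
......

Derivation:
Click 1 (3,4) count=3: revealed 1 new [(3,4)] -> total=1
Click 2 (4,0) count=2: revealed 1 new [(4,0)] -> total=2
Click 3 (1,1) count=0: revealed 12 new [(0,0) (0,1) (0,2) (1,0) (1,1) (1,2) (2,0) (2,1) (2,2) (3,0) (3,1) (3,2)] -> total=14
Click 4 (4,2) count=2: revealed 1 new [(4,2)] -> total=15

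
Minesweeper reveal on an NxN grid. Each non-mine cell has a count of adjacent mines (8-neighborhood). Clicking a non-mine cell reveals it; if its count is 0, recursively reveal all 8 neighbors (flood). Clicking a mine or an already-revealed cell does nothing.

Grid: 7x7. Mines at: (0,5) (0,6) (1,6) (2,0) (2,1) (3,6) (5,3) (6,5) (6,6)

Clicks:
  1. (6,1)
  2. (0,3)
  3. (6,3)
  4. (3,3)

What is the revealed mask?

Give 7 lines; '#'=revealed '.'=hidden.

Answer: #####..
######.
..####.
######.
######.
###....
####...

Derivation:
Click 1 (6,1) count=0: revealed 12 new [(3,0) (3,1) (3,2) (4,0) (4,1) (4,2) (5,0) (5,1) (5,2) (6,0) (6,1) (6,2)] -> total=12
Click 2 (0,3) count=0: revealed 21 new [(0,0) (0,1) (0,2) (0,3) (0,4) (1,0) (1,1) (1,2) (1,3) (1,4) (1,5) (2,2) (2,3) (2,4) (2,5) (3,3) (3,4) (3,5) (4,3) (4,4) (4,5)] -> total=33
Click 3 (6,3) count=1: revealed 1 new [(6,3)] -> total=34
Click 4 (3,3) count=0: revealed 0 new [(none)] -> total=34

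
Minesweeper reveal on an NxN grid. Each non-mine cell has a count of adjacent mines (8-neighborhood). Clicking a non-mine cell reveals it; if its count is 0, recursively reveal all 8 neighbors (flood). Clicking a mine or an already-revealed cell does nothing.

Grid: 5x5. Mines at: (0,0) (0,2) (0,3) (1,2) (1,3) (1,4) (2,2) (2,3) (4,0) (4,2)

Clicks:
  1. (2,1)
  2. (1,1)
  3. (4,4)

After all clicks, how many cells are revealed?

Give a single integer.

Click 1 (2,1) count=2: revealed 1 new [(2,1)] -> total=1
Click 2 (1,1) count=4: revealed 1 new [(1,1)] -> total=2
Click 3 (4,4) count=0: revealed 4 new [(3,3) (3,4) (4,3) (4,4)] -> total=6

Answer: 6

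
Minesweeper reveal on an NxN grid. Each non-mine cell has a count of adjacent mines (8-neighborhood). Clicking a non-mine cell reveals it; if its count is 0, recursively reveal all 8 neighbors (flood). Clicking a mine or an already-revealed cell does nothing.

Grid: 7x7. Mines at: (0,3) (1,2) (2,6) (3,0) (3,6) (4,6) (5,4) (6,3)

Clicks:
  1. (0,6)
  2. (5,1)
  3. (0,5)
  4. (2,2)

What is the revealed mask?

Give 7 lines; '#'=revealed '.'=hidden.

Click 1 (0,6) count=0: revealed 6 new [(0,4) (0,5) (0,6) (1,4) (1,5) (1,6)] -> total=6
Click 2 (5,1) count=0: revealed 24 new [(1,3) (2,1) (2,2) (2,3) (2,4) (2,5) (3,1) (3,2) (3,3) (3,4) (3,5) (4,0) (4,1) (4,2) (4,3) (4,4) (4,5) (5,0) (5,1) (5,2) (5,3) (6,0) (6,1) (6,2)] -> total=30
Click 3 (0,5) count=0: revealed 0 new [(none)] -> total=30
Click 4 (2,2) count=1: revealed 0 new [(none)] -> total=30

Answer: ....###
...####
.#####.
.#####.
######.
####...
###....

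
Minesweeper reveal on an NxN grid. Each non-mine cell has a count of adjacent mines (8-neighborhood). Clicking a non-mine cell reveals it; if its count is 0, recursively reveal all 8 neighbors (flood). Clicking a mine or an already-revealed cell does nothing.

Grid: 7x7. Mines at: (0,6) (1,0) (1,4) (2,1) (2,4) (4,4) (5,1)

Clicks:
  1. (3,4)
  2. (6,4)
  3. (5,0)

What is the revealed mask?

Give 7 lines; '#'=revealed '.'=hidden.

Click 1 (3,4) count=2: revealed 1 new [(3,4)] -> total=1
Click 2 (6,4) count=0: revealed 18 new [(1,5) (1,6) (2,5) (2,6) (3,5) (3,6) (4,5) (4,6) (5,2) (5,3) (5,4) (5,5) (5,6) (6,2) (6,3) (6,4) (6,5) (6,6)] -> total=19
Click 3 (5,0) count=1: revealed 1 new [(5,0)] -> total=20

Answer: .......
.....##
.....##
....###
.....##
#.#####
..#####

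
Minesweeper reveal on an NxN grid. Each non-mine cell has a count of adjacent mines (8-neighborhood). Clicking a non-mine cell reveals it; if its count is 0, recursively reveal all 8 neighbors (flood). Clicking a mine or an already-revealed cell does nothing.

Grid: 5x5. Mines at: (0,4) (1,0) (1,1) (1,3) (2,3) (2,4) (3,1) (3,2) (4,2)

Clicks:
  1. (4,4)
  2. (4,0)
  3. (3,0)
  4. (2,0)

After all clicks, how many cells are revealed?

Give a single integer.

Click 1 (4,4) count=0: revealed 4 new [(3,3) (3,4) (4,3) (4,4)] -> total=4
Click 2 (4,0) count=1: revealed 1 new [(4,0)] -> total=5
Click 3 (3,0) count=1: revealed 1 new [(3,0)] -> total=6
Click 4 (2,0) count=3: revealed 1 new [(2,0)] -> total=7

Answer: 7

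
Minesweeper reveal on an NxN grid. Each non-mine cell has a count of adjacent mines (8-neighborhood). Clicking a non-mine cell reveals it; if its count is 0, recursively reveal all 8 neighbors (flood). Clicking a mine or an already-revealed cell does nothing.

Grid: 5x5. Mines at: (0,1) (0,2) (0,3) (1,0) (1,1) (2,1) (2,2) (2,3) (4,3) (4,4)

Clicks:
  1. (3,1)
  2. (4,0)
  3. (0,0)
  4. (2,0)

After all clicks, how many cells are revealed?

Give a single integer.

Click 1 (3,1) count=2: revealed 1 new [(3,1)] -> total=1
Click 2 (4,0) count=0: revealed 5 new [(3,0) (3,2) (4,0) (4,1) (4,2)] -> total=6
Click 3 (0,0) count=3: revealed 1 new [(0,0)] -> total=7
Click 4 (2,0) count=3: revealed 1 new [(2,0)] -> total=8

Answer: 8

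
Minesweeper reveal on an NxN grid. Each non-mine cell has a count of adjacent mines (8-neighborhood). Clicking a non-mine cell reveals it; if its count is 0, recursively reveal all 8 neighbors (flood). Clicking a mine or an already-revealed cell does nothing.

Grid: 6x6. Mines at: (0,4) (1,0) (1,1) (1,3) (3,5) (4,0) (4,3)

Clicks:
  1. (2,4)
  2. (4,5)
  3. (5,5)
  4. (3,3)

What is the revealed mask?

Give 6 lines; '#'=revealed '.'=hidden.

Answer: ......
......
....#.
...#..
....##
....##

Derivation:
Click 1 (2,4) count=2: revealed 1 new [(2,4)] -> total=1
Click 2 (4,5) count=1: revealed 1 new [(4,5)] -> total=2
Click 3 (5,5) count=0: revealed 3 new [(4,4) (5,4) (5,5)] -> total=5
Click 4 (3,3) count=1: revealed 1 new [(3,3)] -> total=6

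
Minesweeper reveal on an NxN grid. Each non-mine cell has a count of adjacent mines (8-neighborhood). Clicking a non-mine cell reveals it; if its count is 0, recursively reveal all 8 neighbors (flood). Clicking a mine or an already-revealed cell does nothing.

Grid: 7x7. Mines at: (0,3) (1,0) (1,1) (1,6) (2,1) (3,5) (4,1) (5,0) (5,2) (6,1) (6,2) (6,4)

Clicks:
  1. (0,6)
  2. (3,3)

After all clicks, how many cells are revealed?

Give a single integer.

Click 1 (0,6) count=1: revealed 1 new [(0,6)] -> total=1
Click 2 (3,3) count=0: revealed 12 new [(1,2) (1,3) (1,4) (2,2) (2,3) (2,4) (3,2) (3,3) (3,4) (4,2) (4,3) (4,4)] -> total=13

Answer: 13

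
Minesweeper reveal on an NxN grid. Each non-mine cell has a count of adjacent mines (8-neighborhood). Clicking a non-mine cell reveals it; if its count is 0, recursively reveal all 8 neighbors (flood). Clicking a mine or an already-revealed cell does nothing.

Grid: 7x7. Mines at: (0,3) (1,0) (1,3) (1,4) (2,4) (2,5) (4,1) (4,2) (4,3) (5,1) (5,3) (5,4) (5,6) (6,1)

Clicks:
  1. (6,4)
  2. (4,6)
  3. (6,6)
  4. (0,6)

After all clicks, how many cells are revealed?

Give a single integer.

Click 1 (6,4) count=2: revealed 1 new [(6,4)] -> total=1
Click 2 (4,6) count=1: revealed 1 new [(4,6)] -> total=2
Click 3 (6,6) count=1: revealed 1 new [(6,6)] -> total=3
Click 4 (0,6) count=0: revealed 4 new [(0,5) (0,6) (1,5) (1,6)] -> total=7

Answer: 7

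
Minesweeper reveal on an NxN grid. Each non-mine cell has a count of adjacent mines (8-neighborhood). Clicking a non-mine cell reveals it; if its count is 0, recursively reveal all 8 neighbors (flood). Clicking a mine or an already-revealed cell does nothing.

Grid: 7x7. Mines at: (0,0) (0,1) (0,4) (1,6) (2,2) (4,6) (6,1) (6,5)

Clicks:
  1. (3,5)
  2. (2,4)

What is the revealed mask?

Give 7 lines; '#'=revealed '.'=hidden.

Answer: .......
##.###.
##.###.
######.
######.
######.
..###..

Derivation:
Click 1 (3,5) count=1: revealed 1 new [(3,5)] -> total=1
Click 2 (2,4) count=0: revealed 30 new [(1,0) (1,1) (1,3) (1,4) (1,5) (2,0) (2,1) (2,3) (2,4) (2,5) (3,0) (3,1) (3,2) (3,3) (3,4) (4,0) (4,1) (4,2) (4,3) (4,4) (4,5) (5,0) (5,1) (5,2) (5,3) (5,4) (5,5) (6,2) (6,3) (6,4)] -> total=31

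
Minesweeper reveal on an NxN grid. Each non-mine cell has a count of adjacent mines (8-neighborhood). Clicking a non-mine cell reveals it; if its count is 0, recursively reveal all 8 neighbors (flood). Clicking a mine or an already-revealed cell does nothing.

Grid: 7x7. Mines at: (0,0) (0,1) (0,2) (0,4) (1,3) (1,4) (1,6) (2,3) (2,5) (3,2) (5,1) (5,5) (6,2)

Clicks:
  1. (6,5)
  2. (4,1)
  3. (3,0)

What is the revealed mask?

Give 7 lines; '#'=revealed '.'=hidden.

Answer: .......
##.....
##.....
##.....
##.....
.......
.....#.

Derivation:
Click 1 (6,5) count=1: revealed 1 new [(6,5)] -> total=1
Click 2 (4,1) count=2: revealed 1 new [(4,1)] -> total=2
Click 3 (3,0) count=0: revealed 7 new [(1,0) (1,1) (2,0) (2,1) (3,0) (3,1) (4,0)] -> total=9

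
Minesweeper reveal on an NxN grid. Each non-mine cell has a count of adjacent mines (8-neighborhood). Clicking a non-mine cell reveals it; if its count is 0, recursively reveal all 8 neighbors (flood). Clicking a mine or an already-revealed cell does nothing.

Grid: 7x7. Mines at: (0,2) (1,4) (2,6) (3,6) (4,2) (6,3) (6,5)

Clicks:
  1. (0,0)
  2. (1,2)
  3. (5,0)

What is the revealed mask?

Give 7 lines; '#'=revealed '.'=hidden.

Click 1 (0,0) count=0: revealed 22 new [(0,0) (0,1) (1,0) (1,1) (1,2) (1,3) (2,0) (2,1) (2,2) (2,3) (3,0) (3,1) (3,2) (3,3) (4,0) (4,1) (5,0) (5,1) (5,2) (6,0) (6,1) (6,2)] -> total=22
Click 2 (1,2) count=1: revealed 0 new [(none)] -> total=22
Click 3 (5,0) count=0: revealed 0 new [(none)] -> total=22

Answer: ##.....
####...
####...
####...
##.....
###....
###....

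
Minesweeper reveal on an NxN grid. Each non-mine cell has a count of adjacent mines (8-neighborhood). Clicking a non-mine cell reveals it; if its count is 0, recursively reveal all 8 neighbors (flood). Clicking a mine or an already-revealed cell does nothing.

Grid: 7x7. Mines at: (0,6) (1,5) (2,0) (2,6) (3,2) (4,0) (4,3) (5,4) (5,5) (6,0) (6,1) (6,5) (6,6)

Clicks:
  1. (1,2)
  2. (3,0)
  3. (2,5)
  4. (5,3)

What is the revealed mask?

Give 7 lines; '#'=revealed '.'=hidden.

Answer: #####..
#####..
.#####.
#......
.......
...#...
.......

Derivation:
Click 1 (1,2) count=0: revealed 14 new [(0,0) (0,1) (0,2) (0,3) (0,4) (1,0) (1,1) (1,2) (1,3) (1,4) (2,1) (2,2) (2,3) (2,4)] -> total=14
Click 2 (3,0) count=2: revealed 1 new [(3,0)] -> total=15
Click 3 (2,5) count=2: revealed 1 new [(2,5)] -> total=16
Click 4 (5,3) count=2: revealed 1 new [(5,3)] -> total=17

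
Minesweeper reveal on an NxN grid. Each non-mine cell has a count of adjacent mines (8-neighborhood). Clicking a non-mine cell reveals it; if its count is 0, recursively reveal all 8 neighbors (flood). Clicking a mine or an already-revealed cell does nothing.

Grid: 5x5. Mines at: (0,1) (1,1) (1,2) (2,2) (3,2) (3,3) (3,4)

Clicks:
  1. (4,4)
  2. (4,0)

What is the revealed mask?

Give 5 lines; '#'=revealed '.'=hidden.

Click 1 (4,4) count=2: revealed 1 new [(4,4)] -> total=1
Click 2 (4,0) count=0: revealed 6 new [(2,0) (2,1) (3,0) (3,1) (4,0) (4,1)] -> total=7

Answer: .....
.....
##...
##...
##..#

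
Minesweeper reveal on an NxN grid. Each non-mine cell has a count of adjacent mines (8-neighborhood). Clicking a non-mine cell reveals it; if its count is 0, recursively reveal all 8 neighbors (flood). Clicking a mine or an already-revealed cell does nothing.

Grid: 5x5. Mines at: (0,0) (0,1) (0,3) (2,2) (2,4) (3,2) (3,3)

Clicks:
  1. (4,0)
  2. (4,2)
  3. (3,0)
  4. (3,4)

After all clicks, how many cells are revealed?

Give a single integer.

Answer: 10

Derivation:
Click 1 (4,0) count=0: revealed 8 new [(1,0) (1,1) (2,0) (2,1) (3,0) (3,1) (4,0) (4,1)] -> total=8
Click 2 (4,2) count=2: revealed 1 new [(4,2)] -> total=9
Click 3 (3,0) count=0: revealed 0 new [(none)] -> total=9
Click 4 (3,4) count=2: revealed 1 new [(3,4)] -> total=10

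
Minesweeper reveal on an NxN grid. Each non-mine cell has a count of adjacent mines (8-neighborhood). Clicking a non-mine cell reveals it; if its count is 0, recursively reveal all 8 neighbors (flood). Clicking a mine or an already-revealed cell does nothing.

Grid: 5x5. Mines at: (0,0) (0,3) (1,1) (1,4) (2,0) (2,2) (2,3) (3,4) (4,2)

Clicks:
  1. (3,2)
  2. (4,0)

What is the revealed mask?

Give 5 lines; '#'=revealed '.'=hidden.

Answer: .....
.....
.....
###..
##...

Derivation:
Click 1 (3,2) count=3: revealed 1 new [(3,2)] -> total=1
Click 2 (4,0) count=0: revealed 4 new [(3,0) (3,1) (4,0) (4,1)] -> total=5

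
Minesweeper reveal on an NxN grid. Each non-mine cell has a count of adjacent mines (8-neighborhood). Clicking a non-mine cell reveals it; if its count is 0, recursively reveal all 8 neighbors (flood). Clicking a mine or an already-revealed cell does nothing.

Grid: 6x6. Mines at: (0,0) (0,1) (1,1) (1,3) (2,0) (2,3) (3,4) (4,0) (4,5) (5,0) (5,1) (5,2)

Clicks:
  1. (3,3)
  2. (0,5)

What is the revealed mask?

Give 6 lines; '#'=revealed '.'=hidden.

Click 1 (3,3) count=2: revealed 1 new [(3,3)] -> total=1
Click 2 (0,5) count=0: revealed 6 new [(0,4) (0,5) (1,4) (1,5) (2,4) (2,5)] -> total=7

Answer: ....##
....##
....##
...#..
......
......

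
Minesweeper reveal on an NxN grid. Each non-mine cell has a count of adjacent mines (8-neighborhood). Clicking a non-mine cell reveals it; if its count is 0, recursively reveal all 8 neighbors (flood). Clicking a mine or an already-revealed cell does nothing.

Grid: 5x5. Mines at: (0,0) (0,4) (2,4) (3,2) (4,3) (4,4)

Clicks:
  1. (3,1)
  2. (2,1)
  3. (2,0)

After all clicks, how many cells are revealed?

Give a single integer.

Click 1 (3,1) count=1: revealed 1 new [(3,1)] -> total=1
Click 2 (2,1) count=1: revealed 1 new [(2,1)] -> total=2
Click 3 (2,0) count=0: revealed 6 new [(1,0) (1,1) (2,0) (3,0) (4,0) (4,1)] -> total=8

Answer: 8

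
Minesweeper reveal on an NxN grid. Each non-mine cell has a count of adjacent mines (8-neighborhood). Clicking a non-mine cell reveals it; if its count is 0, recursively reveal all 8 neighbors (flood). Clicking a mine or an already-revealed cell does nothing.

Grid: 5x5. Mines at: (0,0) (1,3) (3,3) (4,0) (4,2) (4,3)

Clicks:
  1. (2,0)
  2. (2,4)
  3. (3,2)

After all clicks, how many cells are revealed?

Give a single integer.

Click 1 (2,0) count=0: revealed 9 new [(1,0) (1,1) (1,2) (2,0) (2,1) (2,2) (3,0) (3,1) (3,2)] -> total=9
Click 2 (2,4) count=2: revealed 1 new [(2,4)] -> total=10
Click 3 (3,2) count=3: revealed 0 new [(none)] -> total=10

Answer: 10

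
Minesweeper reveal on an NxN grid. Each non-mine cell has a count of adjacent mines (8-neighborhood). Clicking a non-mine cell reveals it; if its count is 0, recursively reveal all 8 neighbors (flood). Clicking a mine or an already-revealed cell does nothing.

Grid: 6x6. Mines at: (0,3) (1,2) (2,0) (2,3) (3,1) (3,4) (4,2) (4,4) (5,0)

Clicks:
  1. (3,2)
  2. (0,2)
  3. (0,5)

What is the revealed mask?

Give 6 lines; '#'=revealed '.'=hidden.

Answer: ..#.##
....##
....##
..#...
......
......

Derivation:
Click 1 (3,2) count=3: revealed 1 new [(3,2)] -> total=1
Click 2 (0,2) count=2: revealed 1 new [(0,2)] -> total=2
Click 3 (0,5) count=0: revealed 6 new [(0,4) (0,5) (1,4) (1,5) (2,4) (2,5)] -> total=8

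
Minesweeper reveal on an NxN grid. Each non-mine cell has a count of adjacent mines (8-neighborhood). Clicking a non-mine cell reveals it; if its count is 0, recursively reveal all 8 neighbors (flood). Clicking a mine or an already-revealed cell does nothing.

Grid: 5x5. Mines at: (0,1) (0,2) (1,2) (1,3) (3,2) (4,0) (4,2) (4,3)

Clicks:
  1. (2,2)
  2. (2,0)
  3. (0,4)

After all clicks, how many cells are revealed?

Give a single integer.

Answer: 8

Derivation:
Click 1 (2,2) count=3: revealed 1 new [(2,2)] -> total=1
Click 2 (2,0) count=0: revealed 6 new [(1,0) (1,1) (2,0) (2,1) (3,0) (3,1)] -> total=7
Click 3 (0,4) count=1: revealed 1 new [(0,4)] -> total=8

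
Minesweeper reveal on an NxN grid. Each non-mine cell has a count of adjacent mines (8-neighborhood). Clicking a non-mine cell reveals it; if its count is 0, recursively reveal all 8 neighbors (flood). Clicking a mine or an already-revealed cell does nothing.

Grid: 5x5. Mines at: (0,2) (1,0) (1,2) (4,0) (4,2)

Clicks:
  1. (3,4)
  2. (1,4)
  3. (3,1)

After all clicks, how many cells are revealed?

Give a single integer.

Answer: 11

Derivation:
Click 1 (3,4) count=0: revealed 10 new [(0,3) (0,4) (1,3) (1,4) (2,3) (2,4) (3,3) (3,4) (4,3) (4,4)] -> total=10
Click 2 (1,4) count=0: revealed 0 new [(none)] -> total=10
Click 3 (3,1) count=2: revealed 1 new [(3,1)] -> total=11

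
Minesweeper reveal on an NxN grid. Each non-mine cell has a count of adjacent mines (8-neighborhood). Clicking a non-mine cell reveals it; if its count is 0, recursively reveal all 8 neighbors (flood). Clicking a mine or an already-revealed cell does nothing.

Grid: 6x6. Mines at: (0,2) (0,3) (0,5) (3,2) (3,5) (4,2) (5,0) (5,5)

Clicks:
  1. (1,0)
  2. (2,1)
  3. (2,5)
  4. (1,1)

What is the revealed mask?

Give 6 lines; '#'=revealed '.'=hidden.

Answer: ##....
##....
##...#
##....
##....
......

Derivation:
Click 1 (1,0) count=0: revealed 10 new [(0,0) (0,1) (1,0) (1,1) (2,0) (2,1) (3,0) (3,1) (4,0) (4,1)] -> total=10
Click 2 (2,1) count=1: revealed 0 new [(none)] -> total=10
Click 3 (2,5) count=1: revealed 1 new [(2,5)] -> total=11
Click 4 (1,1) count=1: revealed 0 new [(none)] -> total=11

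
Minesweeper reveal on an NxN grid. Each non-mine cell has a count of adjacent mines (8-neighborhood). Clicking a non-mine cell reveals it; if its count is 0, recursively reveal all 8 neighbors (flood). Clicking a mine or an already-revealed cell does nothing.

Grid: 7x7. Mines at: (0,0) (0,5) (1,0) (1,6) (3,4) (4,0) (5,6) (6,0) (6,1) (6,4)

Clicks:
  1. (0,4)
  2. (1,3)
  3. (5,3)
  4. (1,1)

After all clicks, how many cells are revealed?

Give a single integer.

Click 1 (0,4) count=1: revealed 1 new [(0,4)] -> total=1
Click 2 (1,3) count=0: revealed 20 new [(0,1) (0,2) (0,3) (1,1) (1,2) (1,3) (1,4) (2,1) (2,2) (2,3) (2,4) (3,1) (3,2) (3,3) (4,1) (4,2) (4,3) (5,1) (5,2) (5,3)] -> total=21
Click 3 (5,3) count=1: revealed 0 new [(none)] -> total=21
Click 4 (1,1) count=2: revealed 0 new [(none)] -> total=21

Answer: 21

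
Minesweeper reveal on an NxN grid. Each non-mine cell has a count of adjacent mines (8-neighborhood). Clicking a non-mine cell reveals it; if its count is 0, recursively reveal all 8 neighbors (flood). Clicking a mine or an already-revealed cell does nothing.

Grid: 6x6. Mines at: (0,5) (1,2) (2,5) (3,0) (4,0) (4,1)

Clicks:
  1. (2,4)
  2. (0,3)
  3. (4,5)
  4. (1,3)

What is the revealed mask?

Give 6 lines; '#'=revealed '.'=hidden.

Answer: ...#..
...#..
..###.
..####
..####
..####

Derivation:
Click 1 (2,4) count=1: revealed 1 new [(2,4)] -> total=1
Click 2 (0,3) count=1: revealed 1 new [(0,3)] -> total=2
Click 3 (4,5) count=0: revealed 14 new [(2,2) (2,3) (3,2) (3,3) (3,4) (3,5) (4,2) (4,3) (4,4) (4,5) (5,2) (5,3) (5,4) (5,5)] -> total=16
Click 4 (1,3) count=1: revealed 1 new [(1,3)] -> total=17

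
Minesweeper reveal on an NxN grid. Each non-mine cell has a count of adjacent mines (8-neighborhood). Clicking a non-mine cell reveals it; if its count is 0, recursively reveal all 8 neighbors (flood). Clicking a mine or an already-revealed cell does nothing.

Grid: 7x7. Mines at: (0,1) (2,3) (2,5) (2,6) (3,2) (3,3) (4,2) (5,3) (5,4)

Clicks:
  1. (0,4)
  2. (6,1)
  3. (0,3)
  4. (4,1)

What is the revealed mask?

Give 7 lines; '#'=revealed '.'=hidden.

Answer: ..#####
#######
##.....
##.....
##.....
###....
###....

Derivation:
Click 1 (0,4) count=0: revealed 10 new [(0,2) (0,3) (0,4) (0,5) (0,6) (1,2) (1,3) (1,4) (1,5) (1,6)] -> total=10
Click 2 (6,1) count=0: revealed 14 new [(1,0) (1,1) (2,0) (2,1) (3,0) (3,1) (4,0) (4,1) (5,0) (5,1) (5,2) (6,0) (6,1) (6,2)] -> total=24
Click 3 (0,3) count=0: revealed 0 new [(none)] -> total=24
Click 4 (4,1) count=2: revealed 0 new [(none)] -> total=24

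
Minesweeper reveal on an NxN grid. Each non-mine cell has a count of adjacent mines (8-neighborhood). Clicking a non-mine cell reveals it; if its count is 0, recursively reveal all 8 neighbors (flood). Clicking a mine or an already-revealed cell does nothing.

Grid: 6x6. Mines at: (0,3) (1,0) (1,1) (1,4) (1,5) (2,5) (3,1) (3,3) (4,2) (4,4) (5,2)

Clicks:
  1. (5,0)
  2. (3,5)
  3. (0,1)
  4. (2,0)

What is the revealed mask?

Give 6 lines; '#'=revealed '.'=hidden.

Click 1 (5,0) count=0: revealed 4 new [(4,0) (4,1) (5,0) (5,1)] -> total=4
Click 2 (3,5) count=2: revealed 1 new [(3,5)] -> total=5
Click 3 (0,1) count=2: revealed 1 new [(0,1)] -> total=6
Click 4 (2,0) count=3: revealed 1 new [(2,0)] -> total=7

Answer: .#....
......
#.....
.....#
##....
##....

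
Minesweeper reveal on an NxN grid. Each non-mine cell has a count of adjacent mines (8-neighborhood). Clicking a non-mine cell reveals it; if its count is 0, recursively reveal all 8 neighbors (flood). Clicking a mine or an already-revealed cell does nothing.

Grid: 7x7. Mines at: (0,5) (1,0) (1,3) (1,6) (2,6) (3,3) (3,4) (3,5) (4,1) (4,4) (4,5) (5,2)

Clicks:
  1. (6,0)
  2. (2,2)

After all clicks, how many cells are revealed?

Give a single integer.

Click 1 (6,0) count=0: revealed 4 new [(5,0) (5,1) (6,0) (6,1)] -> total=4
Click 2 (2,2) count=2: revealed 1 new [(2,2)] -> total=5

Answer: 5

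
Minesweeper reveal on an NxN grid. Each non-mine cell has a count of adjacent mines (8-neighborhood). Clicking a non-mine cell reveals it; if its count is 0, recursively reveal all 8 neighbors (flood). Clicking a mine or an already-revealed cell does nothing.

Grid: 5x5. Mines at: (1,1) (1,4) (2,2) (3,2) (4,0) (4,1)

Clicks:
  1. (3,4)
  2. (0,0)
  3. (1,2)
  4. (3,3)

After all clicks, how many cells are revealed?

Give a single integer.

Answer: 8

Derivation:
Click 1 (3,4) count=0: revealed 6 new [(2,3) (2,4) (3,3) (3,4) (4,3) (4,4)] -> total=6
Click 2 (0,0) count=1: revealed 1 new [(0,0)] -> total=7
Click 3 (1,2) count=2: revealed 1 new [(1,2)] -> total=8
Click 4 (3,3) count=2: revealed 0 new [(none)] -> total=8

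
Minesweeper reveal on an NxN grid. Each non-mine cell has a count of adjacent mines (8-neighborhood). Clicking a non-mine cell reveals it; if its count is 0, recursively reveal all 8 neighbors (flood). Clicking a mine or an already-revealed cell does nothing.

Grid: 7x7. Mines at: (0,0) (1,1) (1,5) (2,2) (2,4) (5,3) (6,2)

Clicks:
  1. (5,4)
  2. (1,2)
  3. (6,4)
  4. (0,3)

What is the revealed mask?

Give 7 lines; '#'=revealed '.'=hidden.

Click 1 (5,4) count=1: revealed 1 new [(5,4)] -> total=1
Click 2 (1,2) count=2: revealed 1 new [(1,2)] -> total=2
Click 3 (6,4) count=1: revealed 1 new [(6,4)] -> total=3
Click 4 (0,3) count=0: revealed 5 new [(0,2) (0,3) (0,4) (1,3) (1,4)] -> total=8

Answer: ..###..
..###..
.......
.......
.......
....#..
....#..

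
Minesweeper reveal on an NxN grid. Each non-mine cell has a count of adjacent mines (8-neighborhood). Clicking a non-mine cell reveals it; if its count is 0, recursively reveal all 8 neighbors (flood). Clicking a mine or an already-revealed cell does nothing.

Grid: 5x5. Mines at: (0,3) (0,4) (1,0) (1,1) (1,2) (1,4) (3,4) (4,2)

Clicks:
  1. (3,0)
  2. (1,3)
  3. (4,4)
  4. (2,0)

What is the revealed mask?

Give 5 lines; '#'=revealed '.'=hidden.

Answer: .....
...#.
##...
##...
##..#

Derivation:
Click 1 (3,0) count=0: revealed 6 new [(2,0) (2,1) (3,0) (3,1) (4,0) (4,1)] -> total=6
Click 2 (1,3) count=4: revealed 1 new [(1,3)] -> total=7
Click 3 (4,4) count=1: revealed 1 new [(4,4)] -> total=8
Click 4 (2,0) count=2: revealed 0 new [(none)] -> total=8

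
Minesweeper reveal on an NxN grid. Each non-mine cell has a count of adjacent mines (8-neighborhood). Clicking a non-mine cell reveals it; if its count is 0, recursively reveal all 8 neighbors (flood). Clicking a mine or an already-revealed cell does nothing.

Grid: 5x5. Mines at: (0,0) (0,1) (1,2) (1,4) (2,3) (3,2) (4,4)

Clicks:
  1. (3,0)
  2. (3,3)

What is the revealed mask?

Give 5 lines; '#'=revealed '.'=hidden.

Click 1 (3,0) count=0: revealed 8 new [(1,0) (1,1) (2,0) (2,1) (3,0) (3,1) (4,0) (4,1)] -> total=8
Click 2 (3,3) count=3: revealed 1 new [(3,3)] -> total=9

Answer: .....
##...
##...
##.#.
##...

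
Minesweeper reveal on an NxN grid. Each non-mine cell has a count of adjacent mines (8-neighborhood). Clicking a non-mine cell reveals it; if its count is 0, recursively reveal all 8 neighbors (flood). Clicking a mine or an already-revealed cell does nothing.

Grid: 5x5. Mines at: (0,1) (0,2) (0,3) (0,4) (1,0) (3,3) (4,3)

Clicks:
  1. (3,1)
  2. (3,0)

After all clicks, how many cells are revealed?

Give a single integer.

Click 1 (3,1) count=0: revealed 9 new [(2,0) (2,1) (2,2) (3,0) (3,1) (3,2) (4,0) (4,1) (4,2)] -> total=9
Click 2 (3,0) count=0: revealed 0 new [(none)] -> total=9

Answer: 9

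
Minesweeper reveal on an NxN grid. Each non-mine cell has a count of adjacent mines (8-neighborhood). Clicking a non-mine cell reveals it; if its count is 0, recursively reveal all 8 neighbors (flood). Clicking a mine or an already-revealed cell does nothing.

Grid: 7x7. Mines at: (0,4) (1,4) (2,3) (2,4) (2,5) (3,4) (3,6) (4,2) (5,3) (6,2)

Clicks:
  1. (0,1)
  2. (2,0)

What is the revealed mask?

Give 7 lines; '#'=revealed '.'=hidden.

Answer: ####...
####...
###....
###....
##.....
##.....
##.....

Derivation:
Click 1 (0,1) count=0: revealed 20 new [(0,0) (0,1) (0,2) (0,3) (1,0) (1,1) (1,2) (1,3) (2,0) (2,1) (2,2) (3,0) (3,1) (3,2) (4,0) (4,1) (5,0) (5,1) (6,0) (6,1)] -> total=20
Click 2 (2,0) count=0: revealed 0 new [(none)] -> total=20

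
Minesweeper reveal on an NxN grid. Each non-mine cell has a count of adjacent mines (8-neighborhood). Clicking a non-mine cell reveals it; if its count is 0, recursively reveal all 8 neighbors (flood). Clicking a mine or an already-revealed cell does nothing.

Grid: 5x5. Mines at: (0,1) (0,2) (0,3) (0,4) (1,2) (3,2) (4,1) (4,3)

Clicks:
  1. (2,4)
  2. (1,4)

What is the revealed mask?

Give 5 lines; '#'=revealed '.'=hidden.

Click 1 (2,4) count=0: revealed 6 new [(1,3) (1,4) (2,3) (2,4) (3,3) (3,4)] -> total=6
Click 2 (1,4) count=2: revealed 0 new [(none)] -> total=6

Answer: .....
...##
...##
...##
.....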